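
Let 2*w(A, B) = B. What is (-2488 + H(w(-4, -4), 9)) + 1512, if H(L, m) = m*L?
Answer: -994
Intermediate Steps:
w(A, B) = B/2
H(L, m) = L*m
(-2488 + H(w(-4, -4), 9)) + 1512 = (-2488 + ((½)*(-4))*9) + 1512 = (-2488 - 2*9) + 1512 = (-2488 - 18) + 1512 = -2506 + 1512 = -994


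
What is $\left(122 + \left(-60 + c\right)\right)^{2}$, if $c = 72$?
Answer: $17956$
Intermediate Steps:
$\left(122 + \left(-60 + c\right)\right)^{2} = \left(122 + \left(-60 + 72\right)\right)^{2} = \left(122 + 12\right)^{2} = 134^{2} = 17956$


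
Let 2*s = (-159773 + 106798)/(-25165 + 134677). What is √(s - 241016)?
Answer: I*√52788341359/468 ≈ 490.93*I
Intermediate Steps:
s = -4075/16848 (s = ((-159773 + 106798)/(-25165 + 134677))/2 = (-52975/109512)/2 = (-52975*1/109512)/2 = (½)*(-4075/8424) = -4075/16848 ≈ -0.24187)
√(s - 241016) = √(-4075/16848 - 241016) = √(-4060641643/16848) = I*√52788341359/468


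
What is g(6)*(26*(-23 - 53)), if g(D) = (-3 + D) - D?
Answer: 5928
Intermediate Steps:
g(D) = -3
g(6)*(26*(-23 - 53)) = -78*(-23 - 53) = -78*(-76) = -3*(-1976) = 5928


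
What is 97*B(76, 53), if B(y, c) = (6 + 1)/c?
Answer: 679/53 ≈ 12.811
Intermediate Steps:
B(y, c) = 7/c
97*B(76, 53) = 97*(7/53) = 679/53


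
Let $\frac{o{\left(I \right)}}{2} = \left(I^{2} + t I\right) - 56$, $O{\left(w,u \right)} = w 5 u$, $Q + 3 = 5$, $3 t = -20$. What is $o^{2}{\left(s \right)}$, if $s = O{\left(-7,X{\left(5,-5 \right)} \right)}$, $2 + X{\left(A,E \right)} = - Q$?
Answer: $\frac{12468848896}{9} \approx 1.3854 \cdot 10^{9}$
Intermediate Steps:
$t = - \frac{20}{3}$ ($t = \frac{1}{3} \left(-20\right) = - \frac{20}{3} \approx -6.6667$)
$Q = 2$ ($Q = -3 + 5 = 2$)
$X{\left(A,E \right)} = -4$ ($X{\left(A,E \right)} = -2 - 2 = -4$)
$O{\left(w,u \right)} = 5 u w$ ($O{\left(w,u \right)} = 5 w u = 5 u w$)
$s = 140$ ($s = 5 \left(-4\right) \left(-7\right) = 140$)
$o{\left(I \right)} = -112 + 2 I^{2} - \frac{40 I}{3}$ ($o{\left(I \right)} = 2 \left(\left(I^{2} - \frac{20 I}{3}\right) - 56\right) = 2 \left(-56 + I^{2} - \frac{20 I}{3}\right) = -112 + 2 I^{2} - \frac{40 I}{3}$)
$o^{2}{\left(s \right)} = \left(-112 + 2 \cdot 140^{2} - \frac{5600}{3}\right)^{2} = \left(-112 + 2 \cdot 19600 - \frac{5600}{3}\right)^{2} = \left(-112 + 39200 - \frac{5600}{3}\right)^{2} = \left(\frac{111664}{3}\right)^{2} = \frac{12468848896}{9}$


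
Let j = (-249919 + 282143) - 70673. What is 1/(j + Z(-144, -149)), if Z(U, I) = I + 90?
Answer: -1/38508 ≈ -2.5969e-5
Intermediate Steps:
Z(U, I) = 90 + I
j = -38449 (j = 32224 - 70673 = -38449)
1/(j + Z(-144, -149)) = 1/(-38449 + (90 - 149)) = 1/(-38449 - 59) = 1/(-38508) = -1/38508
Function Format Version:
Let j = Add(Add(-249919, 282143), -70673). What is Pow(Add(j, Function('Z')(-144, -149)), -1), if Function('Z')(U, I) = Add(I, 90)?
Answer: Rational(-1, 38508) ≈ -2.5969e-5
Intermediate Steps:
Function('Z')(U, I) = Add(90, I)
j = -38449 (j = Add(32224, -70673) = -38449)
Pow(Add(j, Function('Z')(-144, -149)), -1) = Pow(Add(-38449, Add(90, -149)), -1) = Pow(Add(-38449, -59), -1) = Pow(-38508, -1) = Rational(-1, 38508)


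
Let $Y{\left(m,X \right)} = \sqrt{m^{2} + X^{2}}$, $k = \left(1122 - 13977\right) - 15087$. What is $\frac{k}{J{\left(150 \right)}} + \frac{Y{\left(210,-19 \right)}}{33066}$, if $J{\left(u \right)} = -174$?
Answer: $\frac{4657}{29} + \frac{\sqrt{44461}}{33066} \approx 160.59$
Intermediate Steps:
$k = -27942$ ($k = -12855 - 15087 = -27942$)
$Y{\left(m,X \right)} = \sqrt{X^{2} + m^{2}}$
$\frac{k}{J{\left(150 \right)}} + \frac{Y{\left(210,-19 \right)}}{33066} = - \frac{27942}{-174} + \frac{\sqrt{\left(-19\right)^{2} + 210^{2}}}{33066} = \left(-27942\right) \left(- \frac{1}{174}\right) + \sqrt{361 + 44100} \cdot \frac{1}{33066} = \frac{4657}{29} + \sqrt{44461} \cdot \frac{1}{33066} = \frac{4657}{29} + \frac{\sqrt{44461}}{33066}$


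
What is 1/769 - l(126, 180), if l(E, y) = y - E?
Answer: -41525/769 ≈ -53.999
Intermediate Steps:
1/769 - l(126, 180) = 1/769 - (180 - 1*126) = 1/769 - (180 - 126) = 1/769 - 1*54 = 1/769 - 54 = -41525/769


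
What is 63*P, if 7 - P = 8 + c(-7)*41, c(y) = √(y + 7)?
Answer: -63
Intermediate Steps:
c(y) = √(7 + y)
P = -1 (P = 7 - (8 + √(7 - 7)*41) = 7 - (8 + √0*41) = 7 - (8 + 0*41) = 7 - (8 + 0) = 7 - 1*8 = 7 - 8 = -1)
63*P = 63*(-1) = -63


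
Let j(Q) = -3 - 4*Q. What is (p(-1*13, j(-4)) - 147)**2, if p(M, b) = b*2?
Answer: 14641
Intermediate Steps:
p(M, b) = 2*b
(p(-1*13, j(-4)) - 147)**2 = (2*(-3 - 4*(-4)) - 147)**2 = (2*(-3 + 16) - 147)**2 = (2*13 - 147)**2 = (26 - 147)**2 = (-121)**2 = 14641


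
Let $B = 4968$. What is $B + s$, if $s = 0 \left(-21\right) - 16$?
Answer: $4952$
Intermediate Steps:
$s = -16$ ($s = 0 - 16 = -16$)
$B + s = 4968 - 16 = 4952$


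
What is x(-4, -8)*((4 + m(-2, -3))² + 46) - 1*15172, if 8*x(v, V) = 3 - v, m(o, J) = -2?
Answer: -60513/4 ≈ -15128.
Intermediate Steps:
x(v, V) = 3/8 - v/8 (x(v, V) = (3 - v)/8 = 3/8 - v/8)
x(-4, -8)*((4 + m(-2, -3))² + 46) - 1*15172 = (3/8 - ⅛*(-4))*((4 - 2)² + 46) - 1*15172 = (3/8 + ½)*(2² + 46) - 15172 = 7*(4 + 46)/8 - 15172 = (7/8)*50 - 15172 = 175/4 - 15172 = -60513/4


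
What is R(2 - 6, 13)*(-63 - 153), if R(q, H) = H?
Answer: -2808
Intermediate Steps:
R(2 - 6, 13)*(-63 - 153) = 13*(-63 - 153) = 13*(-216) = -2808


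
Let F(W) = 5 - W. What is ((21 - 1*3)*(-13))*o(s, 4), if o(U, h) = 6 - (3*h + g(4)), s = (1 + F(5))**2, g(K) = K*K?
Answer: 5148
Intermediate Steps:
g(K) = K**2
s = 1 (s = (1 + (5 - 1*5))**2 = (1 + (5 - 5))**2 = (1 + 0)**2 = 1**2 = 1)
o(U, h) = -10 - 3*h (o(U, h) = 6 - (3*h + 4**2) = 6 - (3*h + 16) = 6 - (16 + 3*h) = 6 + (-16 - 3*h) = -10 - 3*h)
((21 - 1*3)*(-13))*o(s, 4) = ((21 - 1*3)*(-13))*(-10 - 3*4) = ((21 - 3)*(-13))*(-10 - 12) = (18*(-13))*(-22) = -234*(-22) = 5148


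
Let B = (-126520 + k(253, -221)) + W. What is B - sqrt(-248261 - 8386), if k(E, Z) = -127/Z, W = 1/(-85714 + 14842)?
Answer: -1981637321717/15662712 - I*sqrt(256647) ≈ -1.2652e+5 - 506.6*I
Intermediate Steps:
W = -1/70872 (W = 1/(-70872) = -1/70872 ≈ -1.4110e-5)
B = -1981637321717/15662712 (B = (-126520 - 127/(-221)) - 1/70872 = (-126520 - 127*(-1/221)) - 1/70872 = (-126520 + 127/221) - 1/70872 = -27960793/221 - 1/70872 = -1981637321717/15662712 ≈ -1.2652e+5)
B - sqrt(-248261 - 8386) = -1981637321717/15662712 - sqrt(-248261 - 8386) = -1981637321717/15662712 - sqrt(-256647) = -1981637321717/15662712 - I*sqrt(256647)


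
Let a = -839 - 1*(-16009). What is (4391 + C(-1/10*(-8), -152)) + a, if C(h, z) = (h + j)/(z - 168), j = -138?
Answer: 15649143/800 ≈ 19561.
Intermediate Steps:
a = 15170 (a = -839 + 16009 = 15170)
C(h, z) = (-138 + h)/(-168 + z) (C(h, z) = (h - 138)/(z - 168) = (-138 + h)/(-168 + z))
(4391 + C(-1/10*(-8), -152)) + a = (4391 + (-138 - 1/10*(-8))/(-168 - 152)) + 15170 = (4391 + (-138 - 1*⅒*(-8))/(-320)) + 15170 = (4391 - (-138 - ⅒*(-8))/320) + 15170 = (4391 - (-138 + ⅘)/320) + 15170 = (4391 - 1/320*(-686/5)) + 15170 = (4391 + 343/800) + 15170 = 3513143/800 + 15170 = 15649143/800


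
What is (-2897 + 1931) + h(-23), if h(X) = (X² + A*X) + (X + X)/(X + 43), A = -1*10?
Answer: -2093/10 ≈ -209.30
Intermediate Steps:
A = -10
h(X) = X² - 10*X + 2*X/(43 + X) (h(X) = (X² - 10*X) + (X + X)/(X + 43) = (X² - 10*X) + (2*X)/(43 + X) = (X² - 10*X) + 2*X/(43 + X) = X² - 10*X + 2*X/(43 + X))
(-2897 + 1931) + h(-23) = (-2897 + 1931) - 23*(-428 + (-23)² + 33*(-23))/(43 - 23) = -966 - 23*(-428 + 529 - 759)/20 = -966 - 23*1/20*(-658) = -966 + 7567/10 = -2093/10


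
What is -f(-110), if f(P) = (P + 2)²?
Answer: -11664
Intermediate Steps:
f(P) = (2 + P)²
-f(-110) = -(2 - 110)² = -1*(-108)² = -1*11664 = -11664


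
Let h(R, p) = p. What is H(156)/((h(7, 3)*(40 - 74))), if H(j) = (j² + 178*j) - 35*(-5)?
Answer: -52279/102 ≈ -512.54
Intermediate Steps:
H(j) = 175 + j² + 178*j (H(j) = (j² + 178*j) + 175 = 175 + j² + 178*j)
H(156)/((h(7, 3)*(40 - 74))) = (175 + 156² + 178*156)/((3*(40 - 74))) = (175 + 24336 + 27768)/((3*(-34))) = 52279/(-102) = 52279*(-1/102) = -52279/102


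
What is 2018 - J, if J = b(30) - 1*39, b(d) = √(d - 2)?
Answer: 2057 - 2*√7 ≈ 2051.7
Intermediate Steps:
b(d) = √(-2 + d)
J = -39 + 2*√7 (J = √(-2 + 30) - 1*39 = √28 - 39 = 2*√7 - 39 = -39 + 2*√7 ≈ -33.708)
2018 - J = 2018 - (-39 + 2*√7) = 2018 + (39 - 2*√7) = 2057 - 2*√7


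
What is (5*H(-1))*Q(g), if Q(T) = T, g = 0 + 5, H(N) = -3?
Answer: -75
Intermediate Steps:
g = 5
(5*H(-1))*Q(g) = (5*(-3))*5 = -15*5 = -75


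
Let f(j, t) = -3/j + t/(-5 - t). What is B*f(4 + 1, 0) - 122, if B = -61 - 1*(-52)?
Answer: -583/5 ≈ -116.60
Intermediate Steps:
B = -9 (B = -61 + 52 = -9)
B*f(4 + 1, 0) - 122 = -9*(-15 - 3*0 - 1*(4 + 1)*0)/((4 + 1)*(5 + 0)) - 122 = -9*(-15 + 0 - 1*5*0)/(5*5) - 122 = -9*(-15 + 0 + 0)/(5*5) - 122 = -9*(-15)/(5*5) - 122 = -9*(-⅗) - 122 = 27/5 - 122 = -583/5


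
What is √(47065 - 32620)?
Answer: 3*√1605 ≈ 120.19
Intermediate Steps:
√(47065 - 32620) = √14445 = 3*√1605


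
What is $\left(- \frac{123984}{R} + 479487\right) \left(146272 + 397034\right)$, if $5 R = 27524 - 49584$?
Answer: $\frac{287357345229042}{1103} \approx 2.6052 \cdot 10^{11}$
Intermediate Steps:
$R = -4412$ ($R = \frac{27524 - 49584}{5} = \frac{1}{5} \left(-22060\right) = -4412$)
$\left(- \frac{123984}{R} + 479487\right) \left(146272 + 397034\right) = \left(- \frac{123984}{-4412} + 479487\right) \left(146272 + 397034\right) = \left(\left(-123984\right) \left(- \frac{1}{4412}\right) + 479487\right) 543306 = \left(\frac{30996}{1103} + 479487\right) 543306 = \frac{528905157}{1103} \cdot 543306 = \frac{287357345229042}{1103}$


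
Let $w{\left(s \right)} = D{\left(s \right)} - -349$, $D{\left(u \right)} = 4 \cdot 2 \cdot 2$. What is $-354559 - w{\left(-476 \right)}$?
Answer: $-354924$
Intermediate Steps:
$D{\left(u \right)} = 16$ ($D{\left(u \right)} = 8 \cdot 2 = 16$)
$w{\left(s \right)} = 365$ ($w{\left(s \right)} = 16 - -349 = 16 + 349 = 365$)
$-354559 - w{\left(-476 \right)} = -354559 - 365 = -354924$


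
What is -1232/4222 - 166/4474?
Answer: -1553205/4722307 ≈ -0.32891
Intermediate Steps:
-1232/4222 - 166/4474 = -1232*1/4222 - 166*1/4474 = -616/2111 - 83/2237 = -1553205/4722307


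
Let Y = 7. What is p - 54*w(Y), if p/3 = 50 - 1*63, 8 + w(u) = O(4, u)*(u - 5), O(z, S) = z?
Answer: -39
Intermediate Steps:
w(u) = -28 + 4*u (w(u) = -8 + 4*(u - 5) = -8 + 4*(-5 + u) = -8 + (-20 + 4*u) = -28 + 4*u)
p = -39 (p = 3*(50 - 1*63) = 3*(50 - 63) = 3*(-13) = -39)
p - 54*w(Y) = -39 - 54*(-28 + 4*7) = -39 - 54*(-28 + 28) = -39 - 54*0 = -39 + 0 = -39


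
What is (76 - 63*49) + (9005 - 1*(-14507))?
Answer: 20501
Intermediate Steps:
(76 - 63*49) + (9005 - 1*(-14507)) = (76 - 3087) + (9005 + 14507) = -3011 + 23512 = 20501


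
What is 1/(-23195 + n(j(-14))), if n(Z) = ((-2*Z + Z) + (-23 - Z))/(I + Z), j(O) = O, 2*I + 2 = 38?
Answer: -4/92775 ≈ -4.3115e-5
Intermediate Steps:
I = 18 (I = -1 + (½)*38 = -1 + 19 = 18)
n(Z) = (-23 - 2*Z)/(18 + Z) (n(Z) = ((-2*Z + Z) + (-23 - Z))/(18 + Z) = (-Z + (-23 - Z))/(18 + Z) = (-23 - 2*Z)/(18 + Z))
1/(-23195 + n(j(-14))) = 1/(-23195 + (-23 - 2*(-14))/(18 - 14)) = 1/(-23195 + (-23 + 28)/4) = 1/(-23195 + (¼)*5) = 1/(-23195 + 5/4) = 1/(-92775/4) = -4/92775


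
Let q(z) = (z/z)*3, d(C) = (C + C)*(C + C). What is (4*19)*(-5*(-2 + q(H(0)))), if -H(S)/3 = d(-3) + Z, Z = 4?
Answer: -380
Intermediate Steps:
d(C) = 4*C² (d(C) = (2*C)*(2*C) = 4*C²)
H(S) = -120 (H(S) = -3*(4*(-3)² + 4) = -3*(4*9 + 4) = -3*(36 + 4) = -3*40 = -120)
q(z) = 3 (q(z) = 1*3 = 3)
(4*19)*(-5*(-2 + q(H(0)))) = (4*19)*(-5*(-2 + 3)) = 76*(-5*1) = 76*(-5) = -380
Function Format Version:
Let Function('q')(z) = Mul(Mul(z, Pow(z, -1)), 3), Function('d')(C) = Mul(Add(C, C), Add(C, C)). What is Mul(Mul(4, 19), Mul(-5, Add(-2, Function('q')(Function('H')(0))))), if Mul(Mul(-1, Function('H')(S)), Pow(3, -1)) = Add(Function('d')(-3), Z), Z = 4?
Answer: -380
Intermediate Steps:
Function('d')(C) = Mul(4, Pow(C, 2)) (Function('d')(C) = Mul(Mul(2, C), Mul(2, C)) = Mul(4, Pow(C, 2)))
Function('H')(S) = -120 (Function('H')(S) = Mul(-3, Add(Mul(4, Pow(-3, 2)), 4)) = Mul(-3, Add(Mul(4, 9), 4)) = Mul(-3, Add(36, 4)) = Mul(-3, 40) = -120)
Function('q')(z) = 3 (Function('q')(z) = Mul(1, 3) = 3)
Mul(Mul(4, 19), Mul(-5, Add(-2, Function('q')(Function('H')(0))))) = Mul(Mul(4, 19), Mul(-5, Add(-2, 3))) = Mul(76, Mul(-5, 1)) = Mul(76, -5) = -380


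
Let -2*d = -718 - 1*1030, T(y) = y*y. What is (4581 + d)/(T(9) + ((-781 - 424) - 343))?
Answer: -5455/1467 ≈ -3.7185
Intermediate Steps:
T(y) = y²
d = 874 (d = -(-718 - 1*1030)/2 = -(-718 - 1030)/2 = -½*(-1748) = 874)
(4581 + d)/(T(9) + ((-781 - 424) - 343)) = (4581 + 874)/(9² + ((-781 - 424) - 343)) = 5455/(81 + (-1205 - 343)) = 5455/(81 - 1548) = 5455/(-1467) = 5455*(-1/1467) = -5455/1467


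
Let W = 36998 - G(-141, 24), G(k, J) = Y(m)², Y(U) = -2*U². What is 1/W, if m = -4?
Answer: 1/35974 ≈ 2.7798e-5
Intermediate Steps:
G(k, J) = 1024 (G(k, J) = (-2*(-4)²)² = (-2*16)² = (-32)² = 1024)
W = 35974 (W = 36998 - 1*1024 = 36998 - 1024 = 35974)
1/W = 1/35974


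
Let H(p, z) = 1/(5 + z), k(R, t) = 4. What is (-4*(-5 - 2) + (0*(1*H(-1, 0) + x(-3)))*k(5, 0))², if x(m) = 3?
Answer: 784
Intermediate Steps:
(-4*(-5 - 2) + (0*(1*H(-1, 0) + x(-3)))*k(5, 0))² = (-4*(-5 - 2) + (0*(1/(5 + 0) + 3))*4)² = (-4*(-7) + (0*(1/5 + 3))*4)² = (28 + (0*(1*(⅕) + 3))*4)² = (28 + (0*(⅕ + 3))*4)² = (28 + (0*(16/5))*4)² = (28 + 0*4)² = (28 + 0)² = 28² = 784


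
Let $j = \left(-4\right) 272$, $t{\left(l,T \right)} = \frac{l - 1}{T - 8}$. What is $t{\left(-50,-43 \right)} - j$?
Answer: $1089$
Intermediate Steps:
$t{\left(l,T \right)} = \frac{-1 + l}{-8 + T}$
$j = -1088$
$t{\left(-50,-43 \right)} - j = \frac{-1 - 50}{-8 - 43} - -1088 = \frac{1}{-51} \left(-51\right) + 1088 = \left(- \frac{1}{51}\right) \left(-51\right) + 1088 = 1 + 1088 = 1089$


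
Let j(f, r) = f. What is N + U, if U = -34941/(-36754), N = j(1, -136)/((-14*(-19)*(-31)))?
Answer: 72021683/75768371 ≈ 0.95055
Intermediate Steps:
N = -1/8246 (N = 1/(-14*(-19)*(-31)) = 1/(266*(-31)) = 1/(-8246) = 1*(-1/8246) = -1/8246 ≈ -0.00012127)
U = 34941/36754 (U = -34941*(-1/36754) = 34941/36754 ≈ 0.95067)
N + U = -1/8246 + 34941/36754 = 72021683/75768371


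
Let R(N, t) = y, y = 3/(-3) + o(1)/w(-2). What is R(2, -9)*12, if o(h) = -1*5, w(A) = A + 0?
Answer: 18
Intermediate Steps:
w(A) = A
o(h) = -5
y = 3/2 (y = 3/(-3) - 5/(-2) = 3*(-⅓) - 5*(-½) = -1 + 5/2 = 3/2 ≈ 1.5000)
R(N, t) = 3/2
R(2, -9)*12 = (3/2)*12 = 18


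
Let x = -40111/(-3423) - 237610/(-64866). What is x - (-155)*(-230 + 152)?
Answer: -446833984244/37006053 ≈ -12075.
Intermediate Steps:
x = 569196526/37006053 (x = -40111*(-1/3423) - 237610*(-1/64866) = 40111/3423 + 118805/32433 = 569196526/37006053 ≈ 15.381)
x - (-155)*(-230 + 152) = 569196526/37006053 - (-155)*(-230 + 152) = 569196526/37006053 - (-155)*(-78) = 569196526/37006053 - 1*12090 = 569196526/37006053 - 12090 = -446833984244/37006053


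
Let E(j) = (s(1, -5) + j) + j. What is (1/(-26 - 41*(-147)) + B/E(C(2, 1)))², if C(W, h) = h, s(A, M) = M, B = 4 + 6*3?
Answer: 579605625/10778089 ≈ 53.776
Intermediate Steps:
B = 22 (B = 4 + 18 = 22)
E(j) = -5 + 2*j (E(j) = (-5 + j) + j = -5 + 2*j)
(1/(-26 - 41*(-147)) + B/E(C(2, 1)))² = (1/(-26 - 41*(-147)) + 22/(-5 + 2*1))² = (-1/147/(-67) + 22/(-5 + 2))² = (-1/67*(-1/147) + 22/(-3))² = (1/9849 + 22*(-⅓))² = (1/9849 - 22/3)² = (-24075/3283)² = 579605625/10778089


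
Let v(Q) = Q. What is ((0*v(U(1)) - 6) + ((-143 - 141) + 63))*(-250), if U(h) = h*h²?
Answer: 56750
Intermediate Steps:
U(h) = h³
((0*v(U(1)) - 6) + ((-143 - 141) + 63))*(-250) = ((0*1³ - 6) + ((-143 - 141) + 63))*(-250) = ((0*1 - 6) + (-284 + 63))*(-250) = ((0 - 6) - 221)*(-250) = (-6 - 221)*(-250) = -227*(-250) = 56750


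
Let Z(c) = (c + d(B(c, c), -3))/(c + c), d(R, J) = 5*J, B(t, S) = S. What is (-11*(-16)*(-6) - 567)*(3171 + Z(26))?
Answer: -267637569/52 ≈ -5.1469e+6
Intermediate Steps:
Z(c) = (-15 + c)/(2*c) (Z(c) = (c + 5*(-3))/(c + c) = (c - 15)/((2*c)) = (-15 + c)*(1/(2*c)) = (-15 + c)/(2*c))
(-11*(-16)*(-6) - 567)*(3171 + Z(26)) = (-11*(-16)*(-6) - 567)*(3171 + (½)*(-15 + 26)/26) = (176*(-6) - 567)*(3171 + (½)*(1/26)*11) = (-1056 - 567)*(3171 + 11/52) = -1623*164903/52 = -267637569/52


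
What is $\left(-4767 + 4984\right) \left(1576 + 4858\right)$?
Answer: $1396178$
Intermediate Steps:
$\left(-4767 + 4984\right) \left(1576 + 4858\right) = 217 \cdot 6434 = 1396178$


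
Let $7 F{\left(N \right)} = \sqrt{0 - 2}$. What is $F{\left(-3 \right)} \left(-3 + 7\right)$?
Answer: $\frac{4 i \sqrt{2}}{7} \approx 0.80812 i$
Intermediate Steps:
$F{\left(N \right)} = \frac{i \sqrt{2}}{7}$ ($F{\left(N \right)} = \frac{\sqrt{0 - 2}}{7} = \frac{\sqrt{-2}}{7} = \frac{i \sqrt{2}}{7}$)
$F{\left(-3 \right)} \left(-3 + 7\right) = \frac{i \sqrt{2}}{7} \left(-3 + 7\right) = \frac{i \sqrt{2}}{7} \cdot 4 = \frac{4 i \sqrt{2}}{7}$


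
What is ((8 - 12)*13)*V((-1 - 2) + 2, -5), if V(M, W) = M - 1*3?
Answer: 208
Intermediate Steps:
V(M, W) = -3 + M (V(M, W) = M - 3 = -3 + M)
((8 - 12)*13)*V((-1 - 2) + 2, -5) = ((8 - 12)*13)*(-3 + ((-1 - 2) + 2)) = (-4*13)*(-3 + (-3 + 2)) = -52*(-3 - 1) = -52*(-4) = 208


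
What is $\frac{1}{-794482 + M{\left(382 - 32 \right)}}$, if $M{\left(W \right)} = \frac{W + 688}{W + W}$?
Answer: $- \frac{350}{278068181} \approx -1.2587 \cdot 10^{-6}$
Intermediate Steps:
$M{\left(W \right)} = \frac{688 + W}{2 W}$
$\frac{1}{-794482 + M{\left(382 - 32 \right)}} = \frac{1}{-794482 + \frac{688 + \left(382 - 32\right)}{2 \left(382 - 32\right)}} = \frac{1}{-794482 + \frac{688 + 350}{2 \cdot 350}} = \frac{1}{-794482 + \frac{1}{2} \cdot \frac{1}{350} \cdot 1038} = \frac{1}{-794482 + \frac{519}{350}} = \frac{1}{- \frac{278068181}{350}} = - \frac{350}{278068181}$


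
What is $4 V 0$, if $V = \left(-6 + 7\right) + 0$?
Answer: $0$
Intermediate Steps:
$V = 1$ ($V = 1 + 0 = 1$)
$4 V 0 = 4 \cdot 1 \cdot 0 = 4 \cdot 0 = 0$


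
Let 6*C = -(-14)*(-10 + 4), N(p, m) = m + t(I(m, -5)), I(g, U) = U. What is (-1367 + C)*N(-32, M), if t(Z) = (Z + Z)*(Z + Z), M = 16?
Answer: -160196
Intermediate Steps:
t(Z) = 4*Z² (t(Z) = (2*Z)*(2*Z) = 4*Z²)
N(p, m) = 100 + m (N(p, m) = m + 4*(-5)² = m + 4*25 = m + 100 = 100 + m)
C = -14 (C = (-(-14)*(-10 + 4))/6 = (-(-14)*(-6))/6 = (-1*84)/6 = (⅙)*(-84) = -14)
(-1367 + C)*N(-32, M) = (-1367 - 14)*(100 + 16) = -1381*116 = -160196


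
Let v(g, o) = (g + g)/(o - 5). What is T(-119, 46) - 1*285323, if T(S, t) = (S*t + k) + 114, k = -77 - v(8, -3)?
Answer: -290758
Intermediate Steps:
v(g, o) = 2*g/(-5 + o) (v(g, o) = (2*g)/(-5 + o) = 2*g/(-5 + o))
k = -75 (k = -77 - 2*8/(-5 - 3) = -77 - 2*8/(-8) = -77 - 2*8*(-1)/8 = -77 - 1*(-2) = -77 + 2 = -75)
T(S, t) = 39 + S*t (T(S, t) = (S*t - 75) + 114 = (-75 + S*t) + 114 = 39 + S*t)
T(-119, 46) - 1*285323 = (39 - 119*46) - 1*285323 = (39 - 5474) - 285323 = -5435 - 285323 = -290758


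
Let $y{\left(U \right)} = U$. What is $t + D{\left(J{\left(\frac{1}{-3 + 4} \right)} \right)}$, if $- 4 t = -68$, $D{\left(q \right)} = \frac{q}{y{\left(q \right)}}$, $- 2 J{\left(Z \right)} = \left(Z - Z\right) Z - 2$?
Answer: $18$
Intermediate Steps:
$J{\left(Z \right)} = 1$ ($J{\left(Z \right)} = - \frac{\left(Z - Z\right) Z - 2}{2} = - \frac{0 Z - 2}{2} = - \frac{0 - 2}{2} = \left(- \frac{1}{2}\right) \left(-2\right) = 1$)
$D{\left(q \right)} = 1$ ($D{\left(q \right)} = \frac{q}{q} = 1$)
$t = 17$ ($t = \left(- \frac{1}{4}\right) \left(-68\right) = 17$)
$t + D{\left(J{\left(\frac{1}{-3 + 4} \right)} \right)} = 17 + 1 = 18$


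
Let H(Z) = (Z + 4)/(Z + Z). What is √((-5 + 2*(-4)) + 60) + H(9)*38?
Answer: 247/9 + √47 ≈ 34.300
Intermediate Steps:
H(Z) = (4 + Z)/(2*Z) (H(Z) = (4 + Z)/((2*Z)) = (4 + Z)*(1/(2*Z)) = (4 + Z)/(2*Z))
√((-5 + 2*(-4)) + 60) + H(9)*38 = √((-5 + 2*(-4)) + 60) + ((½)*(4 + 9)/9)*38 = √((-5 - 8) + 60) + ((½)*(⅑)*13)*38 = √(-13 + 60) + (13/18)*38 = √47 + 247/9 = 247/9 + √47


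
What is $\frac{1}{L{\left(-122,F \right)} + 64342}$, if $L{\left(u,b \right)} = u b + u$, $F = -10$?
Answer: $\frac{1}{65440} \approx 1.5281 \cdot 10^{-5}$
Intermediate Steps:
$L{\left(u,b \right)} = u + b u$ ($L{\left(u,b \right)} = b u + u = u + b u$)
$\frac{1}{L{\left(-122,F \right)} + 64342} = \frac{1}{- 122 \left(1 - 10\right) + 64342} = \frac{1}{\left(-122\right) \left(-9\right) + 64342} = \frac{1}{1098 + 64342} = \frac{1}{65440}$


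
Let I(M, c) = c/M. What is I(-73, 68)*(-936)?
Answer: 63648/73 ≈ 871.89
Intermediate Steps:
I(-73, 68)*(-936) = (68/(-73))*(-936) = (68*(-1/73))*(-936) = -68/73*(-936) = 63648/73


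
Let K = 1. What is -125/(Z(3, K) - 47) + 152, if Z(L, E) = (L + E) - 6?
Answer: 7573/49 ≈ 154.55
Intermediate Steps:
Z(L, E) = -6 + E + L (Z(L, E) = (E + L) - 6 = -6 + E + L)
-125/(Z(3, K) - 47) + 152 = -125/((-6 + 1 + 3) - 47) + 152 = -125/(-2 - 47) + 152 = -125/(-49) + 152 = -1/49*(-125) + 152 = 125/49 + 152 = 7573/49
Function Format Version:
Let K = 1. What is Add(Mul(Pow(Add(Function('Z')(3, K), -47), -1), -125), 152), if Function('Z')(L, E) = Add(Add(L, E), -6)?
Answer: Rational(7573, 49) ≈ 154.55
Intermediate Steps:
Function('Z')(L, E) = Add(-6, E, L) (Function('Z')(L, E) = Add(Add(E, L), -6) = Add(-6, E, L))
Add(Mul(Pow(Add(Function('Z')(3, K), -47), -1), -125), 152) = Add(Mul(Pow(Add(Add(-6, 1, 3), -47), -1), -125), 152) = Add(Mul(Pow(Add(-2, -47), -1), -125), 152) = Add(Mul(Pow(-49, -1), -125), 152) = Add(Mul(Rational(-1, 49), -125), 152) = Add(Rational(125, 49), 152) = Rational(7573, 49)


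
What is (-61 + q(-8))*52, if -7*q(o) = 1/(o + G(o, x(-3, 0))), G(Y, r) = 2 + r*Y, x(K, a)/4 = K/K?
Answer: -421850/133 ≈ -3171.8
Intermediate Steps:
x(K, a) = 4 (x(K, a) = 4*(K/K) = 4*1 = 4)
G(Y, r) = 2 + Y*r
q(o) = -1/(7*(2 + 5*o)) (q(o) = -1/(7*(o + (2 + o*4))) = -1/(7*(o + (2 + 4*o))) = -1/(7*(2 + 5*o)))
(-61 + q(-8))*52 = (-61 - 1/(14 + 35*(-8)))*52 = (-61 - 1/(14 - 280))*52 = (-61 - 1/(-266))*52 = (-61 - 1*(-1/266))*52 = (-61 + 1/266)*52 = -16225/266*52 = -421850/133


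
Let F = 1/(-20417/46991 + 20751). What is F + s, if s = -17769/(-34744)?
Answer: 2166000467245/4234815105632 ≈ 0.51147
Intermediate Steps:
F = 46991/975089824 (F = 1/(-20417*1/46991 + 20751) = 1/(-20417/46991 + 20751) = 1/(975089824/46991) = 46991/975089824 ≈ 4.8191e-5)
s = 17769/34744 (s = -17769*(-1/34744) = 17769/34744 ≈ 0.51143)
F + s = 46991/975089824 + 17769/34744 = 2166000467245/4234815105632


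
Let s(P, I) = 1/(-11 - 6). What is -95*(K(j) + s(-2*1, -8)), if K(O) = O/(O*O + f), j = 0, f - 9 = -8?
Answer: 95/17 ≈ 5.5882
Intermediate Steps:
f = 1 (f = 9 - 8 = 1)
s(P, I) = -1/17 (s(P, I) = 1/(-17) = -1/17)
K(O) = O/(1 + O²) (K(O) = O/(O*O + 1) = O/(O² + 1) = O/(1 + O²))
-95*(K(j) + s(-2*1, -8)) = -95*(0/(1 + 0²) - 1/17) = -95*(0/(1 + 0) - 1/17) = -95*(0/1 - 1/17) = -95*(0*1 - 1/17) = -95*(0 - 1/17) = -95*(-1/17) = 95/17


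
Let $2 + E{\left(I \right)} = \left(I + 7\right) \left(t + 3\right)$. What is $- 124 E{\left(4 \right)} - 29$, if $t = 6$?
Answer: $-12057$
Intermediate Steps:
$E{\left(I \right)} = 61 + 9 I$ ($E{\left(I \right)} = -2 + \left(I + 7\right) \left(6 + 3\right) = -2 + \left(7 + I\right) 9 = -2 + \left(63 + 9 I\right) = 61 + 9 I$)
$- 124 E{\left(4 \right)} - 29 = - 124 \left(61 + 9 \cdot 4\right) - 29 = - 124 \left(61 + 36\right) - 29 = \left(-124\right) 97 - 29 = -12028 - 29 = -12057$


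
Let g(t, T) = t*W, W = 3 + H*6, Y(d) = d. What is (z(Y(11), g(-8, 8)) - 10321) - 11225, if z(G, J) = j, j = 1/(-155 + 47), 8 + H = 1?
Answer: -2326969/108 ≈ -21546.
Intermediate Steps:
H = -7 (H = -8 + 1 = -7)
j = -1/108 (j = 1/(-108) = -1/108 ≈ -0.0092593)
W = -39 (W = 3 - 7*6 = 3 - 42 = -39)
g(t, T) = -39*t (g(t, T) = t*(-39) = -39*t)
z(G, J) = -1/108
(z(Y(11), g(-8, 8)) - 10321) - 11225 = (-1/108 - 10321) - 11225 = -1114669/108 - 11225 = -2326969/108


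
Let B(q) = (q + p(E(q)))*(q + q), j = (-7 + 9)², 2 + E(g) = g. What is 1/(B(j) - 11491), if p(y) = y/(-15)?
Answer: -15/171901 ≈ -8.7260e-5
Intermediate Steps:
E(g) = -2 + g
p(y) = -y/15 (p(y) = y*(-1/15) = -y/15)
j = 4 (j = 2² = 4)
B(q) = 2*q*(2/15 + 14*q/15) (B(q) = (q - (-2 + q)/15)*(q + q) = (q + (2/15 - q/15))*(2*q) = (2/15 + 14*q/15)*(2*q) = 2*q*(2/15 + 14*q/15))
1/(B(j) - 11491) = 1/((4/15)*4*(1 + 7*4) - 11491) = 1/((4/15)*4*(1 + 28) - 11491) = 1/((4/15)*4*29 - 11491) = 1/(464/15 - 11491) = 1/(-171901/15) = -15/171901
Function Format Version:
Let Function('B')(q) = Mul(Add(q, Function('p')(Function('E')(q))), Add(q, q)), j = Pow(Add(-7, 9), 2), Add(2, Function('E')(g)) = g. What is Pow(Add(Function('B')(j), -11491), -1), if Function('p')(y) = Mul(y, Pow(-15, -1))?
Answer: Rational(-15, 171901) ≈ -8.7260e-5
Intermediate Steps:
Function('E')(g) = Add(-2, g)
Function('p')(y) = Mul(Rational(-1, 15), y) (Function('p')(y) = Mul(y, Rational(-1, 15)) = Mul(Rational(-1, 15), y))
j = 4 (j = Pow(2, 2) = 4)
Function('B')(q) = Mul(2, q, Add(Rational(2, 15), Mul(Rational(14, 15), q))) (Function('B')(q) = Mul(Add(q, Mul(Rational(-1, 15), Add(-2, q))), Add(q, q)) = Mul(Add(q, Add(Rational(2, 15), Mul(Rational(-1, 15), q))), Mul(2, q)) = Mul(Add(Rational(2, 15), Mul(Rational(14, 15), q)), Mul(2, q)) = Mul(2, q, Add(Rational(2, 15), Mul(Rational(14, 15), q))))
Pow(Add(Function('B')(j), -11491), -1) = Pow(Add(Mul(Rational(4, 15), 4, Add(1, Mul(7, 4))), -11491), -1) = Pow(Add(Mul(Rational(4, 15), 4, Add(1, 28)), -11491), -1) = Pow(Add(Mul(Rational(4, 15), 4, 29), -11491), -1) = Pow(Add(Rational(464, 15), -11491), -1) = Pow(Rational(-171901, 15), -1) = Rational(-15, 171901)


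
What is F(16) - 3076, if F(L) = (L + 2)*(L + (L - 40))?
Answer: -3220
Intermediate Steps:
F(L) = (-40 + 2*L)*(2 + L) (F(L) = (2 + L)*(L + (-40 + L)) = (2 + L)*(-40 + 2*L) = (-40 + 2*L)*(2 + L))
F(16) - 3076 = (-80 - 36*16 + 2*16²) - 3076 = (-80 - 576 + 2*256) - 3076 = (-80 - 576 + 512) - 3076 = -144 - 3076 = -3220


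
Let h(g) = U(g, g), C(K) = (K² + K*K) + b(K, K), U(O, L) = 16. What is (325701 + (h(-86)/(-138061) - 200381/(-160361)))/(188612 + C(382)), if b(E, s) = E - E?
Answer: 3605458764337593/5318596113044830 ≈ 0.67790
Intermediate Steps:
b(E, s) = 0
C(K) = 2*K² (C(K) = (K² + K*K) + 0 = (K² + K²) + 0 = 2*K² + 0 = 2*K²)
h(g) = 16
(325701 + (h(-86)/(-138061) - 200381/(-160361)))/(188612 + C(382)) = (325701 + (16/(-138061) - 200381/(-160361)))/(188612 + 2*382²) = (325701 + (16*(-1/138061) - 200381*(-1/160361)))/(188612 + 2*145924) = (325701 + (-16/138061 + 200381/160361))/(188612 + 291848) = (325701 + 27662235465/22139600021)/480460 = (7210917528675186/22139600021)*(1/480460) = 3605458764337593/5318596113044830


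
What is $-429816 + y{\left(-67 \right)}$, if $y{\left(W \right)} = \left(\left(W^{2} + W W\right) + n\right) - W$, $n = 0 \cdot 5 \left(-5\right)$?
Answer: $-420771$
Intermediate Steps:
$n = 0$ ($n = 0 \left(-5\right) = 0$)
$y{\left(W \right)} = - W + 2 W^{2}$ ($y{\left(W \right)} = \left(\left(W^{2} + W W\right) + 0\right) - W = \left(\left(W^{2} + W^{2}\right) + 0\right) - W = \left(2 W^{2} + 0\right) - W = 2 W^{2} - W = - W + 2 W^{2}$)
$-429816 + y{\left(-67 \right)} = -429816 - 67 \left(-1 + 2 \left(-67\right)\right) = -429816 - 67 \left(-1 - 134\right) = -429816 - -9045 = -429816 + 9045 = -420771$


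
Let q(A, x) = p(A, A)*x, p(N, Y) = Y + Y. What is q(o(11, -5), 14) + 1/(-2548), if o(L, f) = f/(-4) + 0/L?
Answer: 89179/2548 ≈ 35.000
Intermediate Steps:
p(N, Y) = 2*Y
o(L, f) = -f/4 (o(L, f) = f*(-¼) + 0 = -f/4 + 0 = -f/4)
q(A, x) = 2*A*x (q(A, x) = (2*A)*x = 2*A*x)
q(o(11, -5), 14) + 1/(-2548) = 2*(-¼*(-5))*14 + 1/(-2548) = 2*(5/4)*14 - 1/2548 = 35 - 1/2548 = 89179/2548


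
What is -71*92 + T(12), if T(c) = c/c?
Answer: -6531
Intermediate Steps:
T(c) = 1
-71*92 + T(12) = -71*92 + 1 = -6532 + 1 = -6531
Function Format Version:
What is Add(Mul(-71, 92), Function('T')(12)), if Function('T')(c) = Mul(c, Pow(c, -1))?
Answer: -6531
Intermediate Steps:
Function('T')(c) = 1
Add(Mul(-71, 92), Function('T')(12)) = Add(Mul(-71, 92), 1) = Add(-6532, 1) = -6531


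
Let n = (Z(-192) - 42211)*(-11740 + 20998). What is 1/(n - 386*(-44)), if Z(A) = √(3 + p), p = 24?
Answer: -195386227/76351554245498444 - 13887*√3/76351554245498444 ≈ -2.5594e-9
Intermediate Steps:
Z(A) = 3*√3 (Z(A) = √(3 + 24) = √27 = 3*√3)
n = -390789438 + 27774*√3 (n = (3*√3 - 42211)*(-11740 + 20998) = (-42211 + 3*√3)*9258 = -390789438 + 27774*√3 ≈ -3.9074e+8)
1/(n - 386*(-44)) = 1/((-390789438 + 27774*√3) - 386*(-44)) = 1/((-390789438 + 27774*√3) + 16984) = 1/(-390772454 + 27774*√3)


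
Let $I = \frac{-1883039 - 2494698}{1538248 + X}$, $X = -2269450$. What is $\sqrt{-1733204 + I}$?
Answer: $\frac{i \sqrt{926665349093702142}}{731202} \approx 1316.5 i$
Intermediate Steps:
$I = \frac{4377737}{731202}$ ($I = \frac{-1883039 - 2494698}{1538248 - 2269450} = - \frac{4377737}{-731202} = \left(-4377737\right) \left(- \frac{1}{731202}\right) = \frac{4377737}{731202} \approx 5.987$)
$\sqrt{-1733204 + I} = \sqrt{-1733204 + \frac{4377737}{731202}} = \sqrt{- \frac{1267317853471}{731202}} = \frac{i \sqrt{926665349093702142}}{731202}$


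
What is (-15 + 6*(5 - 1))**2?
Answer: 81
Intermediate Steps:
(-15 + 6*(5 - 1))**2 = (-15 + 6*4)**2 = (-15 + 24)**2 = 9**2 = 81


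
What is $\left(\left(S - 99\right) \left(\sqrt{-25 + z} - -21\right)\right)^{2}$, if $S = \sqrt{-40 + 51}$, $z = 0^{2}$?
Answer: $\left(21 + 5 i\right)^{2} \left(99 - \sqrt{11}\right)^{2} \approx 3.8086 \cdot 10^{6} + 1.9226 \cdot 10^{6} i$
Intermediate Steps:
$z = 0$
$S = \sqrt{11} \approx 3.3166$
$\left(\left(S - 99\right) \left(\sqrt{-25 + z} - -21\right)\right)^{2} = \left(\left(\sqrt{11} - 99\right) \left(\sqrt{-25 + 0} - -21\right)\right)^{2} = \left(\left(-99 + \sqrt{11}\right) \left(\sqrt{-25} + 21\right)\right)^{2} = \left(\left(-99 + \sqrt{11}\right) \left(5 i + 21\right)\right)^{2} = \left(\left(-99 + \sqrt{11}\right) \left(21 + 5 i\right)\right)^{2} = \left(-99 + \sqrt{11}\right)^{2} \left(21 + 5 i\right)^{2}$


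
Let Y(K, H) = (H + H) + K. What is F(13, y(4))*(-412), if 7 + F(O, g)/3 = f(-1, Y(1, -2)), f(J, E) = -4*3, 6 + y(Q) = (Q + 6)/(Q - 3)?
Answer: 23484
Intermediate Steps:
Y(K, H) = K + 2*H (Y(K, H) = 2*H + K = K + 2*H)
y(Q) = -6 + (6 + Q)/(-3 + Q) (y(Q) = -6 + (Q + 6)/(Q - 3) = -6 + (6 + Q)/(-3 + Q))
f(J, E) = -12
F(O, g) = -57 (F(O, g) = -21 + 3*(-12) = -21 - 36 = -57)
F(13, y(4))*(-412) = -57*(-412) = 23484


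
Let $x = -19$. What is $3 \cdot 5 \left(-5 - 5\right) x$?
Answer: $2850$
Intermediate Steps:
$3 \cdot 5 \left(-5 - 5\right) x = 3 \cdot 5 \left(-5 - 5\right) \left(-19\right) = 3 \cdot 5 \left(-10\right) \left(-19\right) = 3 \left(-50\right) \left(-19\right) = \left(-150\right) \left(-19\right) = 2850$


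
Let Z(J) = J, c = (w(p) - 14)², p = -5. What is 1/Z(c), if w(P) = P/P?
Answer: 1/169 ≈ 0.0059172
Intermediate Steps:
w(P) = 1
c = 169 (c = (1 - 14)² = (-13)² = 169)
1/Z(c) = 1/169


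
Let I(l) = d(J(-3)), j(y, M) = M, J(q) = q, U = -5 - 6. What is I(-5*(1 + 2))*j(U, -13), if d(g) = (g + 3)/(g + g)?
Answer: 0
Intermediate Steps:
U = -11
d(g) = (3 + g)/(2*g) (d(g) = (3 + g)/((2*g)) = (3 + g)*(1/(2*g)) = (3 + g)/(2*g))
I(l) = 0 (I(l) = (1/2)*(3 - 3)/(-3) = (1/2)*(-1/3)*0 = 0)
I(-5*(1 + 2))*j(U, -13) = 0*(-13) = 0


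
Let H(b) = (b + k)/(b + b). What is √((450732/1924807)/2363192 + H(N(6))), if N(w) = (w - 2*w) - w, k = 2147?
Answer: I*√4141346317679720978142911922/6823032755916 ≈ 9.4318*I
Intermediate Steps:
N(w) = -2*w (N(w) = -w - w = -2*w)
H(b) = (2147 + b)/(2*b) (H(b) = (b + 2147)/(b + b) = (2147 + b)/((2*b)) = (2147 + b)*(1/(2*b)) = (2147 + b)/(2*b))
√((450732/1924807)/2363192 + H(N(6))) = √((450732/1924807)/2363192 + (2147 - 2*6)/(2*((-2*6)))) = √((450732*(1/1924807))*(1/2363192) + (½)*(2147 - 12)/(-12)) = √((450732/1924807)*(1/2363192) + (½)*(-1/12)*2135) = √(112683/1137172125986 - 2135/24) = √(-1213931243137859/13646065511832) = I*√4141346317679720978142911922/6823032755916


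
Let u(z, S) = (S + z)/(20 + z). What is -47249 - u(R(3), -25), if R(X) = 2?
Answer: -1039455/22 ≈ -47248.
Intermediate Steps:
u(z, S) = (S + z)/(20 + z)
-47249 - u(R(3), -25) = -47249 - (-25 + 2)/(20 + 2) = -47249 - (-23)/22 = -47249 - 1*(-23/22) = -47249 + 23/22 = -1039455/22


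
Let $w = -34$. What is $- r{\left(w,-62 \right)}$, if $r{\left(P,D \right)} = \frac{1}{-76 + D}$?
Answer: $\frac{1}{138} \approx 0.0072464$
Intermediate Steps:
$- r{\left(w,-62 \right)} = - \frac{1}{-76 - 62} = - \frac{1}{-138} = \left(-1\right) \left(- \frac{1}{138}\right) = \frac{1}{138}$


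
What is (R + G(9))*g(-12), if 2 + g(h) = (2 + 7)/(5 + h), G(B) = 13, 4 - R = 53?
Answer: 828/7 ≈ 118.29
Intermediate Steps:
R = -49 (R = 4 - 1*53 = 4 - 53 = -49)
g(h) = -2 + 9/(5 + h) (g(h) = -2 + (2 + 7)/(5 + h) = -2 + 9/(5 + h))
(R + G(9))*g(-12) = (-49 + 13)*((-1 - 2*(-12))/(5 - 12)) = -36*(-1 + 24)/(-7) = -(-36)*23/7 = -36*(-23/7) = 828/7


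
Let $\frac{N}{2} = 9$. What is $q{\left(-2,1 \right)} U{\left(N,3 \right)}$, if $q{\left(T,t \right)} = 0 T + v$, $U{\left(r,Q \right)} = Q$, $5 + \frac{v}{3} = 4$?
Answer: $-9$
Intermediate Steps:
$v = -3$ ($v = -15 + 3 \cdot 4 = -15 + 12 = -3$)
$N = 18$ ($N = 2 \cdot 9 = 18$)
$q{\left(T,t \right)} = -3$ ($q{\left(T,t \right)} = 0 T - 3 = 0 - 3 = -3$)
$q{\left(-2,1 \right)} U{\left(N,3 \right)} = \left(-3\right) 3 = -9$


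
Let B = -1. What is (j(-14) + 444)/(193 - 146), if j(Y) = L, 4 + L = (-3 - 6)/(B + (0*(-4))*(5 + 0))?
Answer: 449/47 ≈ 9.5532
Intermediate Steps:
L = 5 (L = -4 + (-3 - 6)/(-1 + (0*(-4))*(5 + 0)) = -4 - 9/(-1 + 0*5) = -4 - 9/(-1 + 0) = -4 - 9/(-1) = -4 - 9*(-1) = -4 + 9 = 5)
j(Y) = 5
(j(-14) + 444)/(193 - 146) = (5 + 444)/(193 - 146) = 449/47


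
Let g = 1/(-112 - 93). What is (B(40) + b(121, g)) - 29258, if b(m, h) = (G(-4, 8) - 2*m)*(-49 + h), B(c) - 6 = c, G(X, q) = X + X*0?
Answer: -85784/5 ≈ -17157.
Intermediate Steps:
G(X, q) = X (G(X, q) = X + 0 = X)
B(c) = 6 + c
g = -1/205 (g = 1/(-205) = -1/205 ≈ -0.0048781)
b(m, h) = (-49 + h)*(-4 - 2*m) (b(m, h) = (-4 - 2*m)*(-49 + h) = (-49 + h)*(-4 - 2*m))
(B(40) + b(121, g)) - 29258 = ((6 + 40) + (196 - 4*(-1/205) + 98*121 - 2*(-1/205)*121)) - 29258 = (46 + (196 + 4/205 + 11858 + 242/205)) - 29258 = (46 + 60276/5) - 29258 = 60506/5 - 29258 = -85784/5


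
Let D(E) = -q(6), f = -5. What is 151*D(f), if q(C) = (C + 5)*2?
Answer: -3322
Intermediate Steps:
q(C) = 10 + 2*C (q(C) = (5 + C)*2 = 10 + 2*C)
D(E) = -22 (D(E) = -(10 + 2*6) = -(10 + 12) = -1*22 = -22)
151*D(f) = 151*(-22) = -3322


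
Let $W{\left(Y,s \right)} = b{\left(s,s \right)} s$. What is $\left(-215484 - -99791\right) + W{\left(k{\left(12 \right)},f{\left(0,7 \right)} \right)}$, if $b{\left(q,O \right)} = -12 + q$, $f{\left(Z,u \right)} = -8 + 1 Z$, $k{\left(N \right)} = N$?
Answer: $-115533$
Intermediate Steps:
$f{\left(Z,u \right)} = -8 + Z$
$W{\left(Y,s \right)} = s \left(-12 + s\right)$ ($W{\left(Y,s \right)} = \left(-12 + s\right) s = s \left(-12 + s\right)$)
$\left(-215484 - -99791\right) + W{\left(k{\left(12 \right)},f{\left(0,7 \right)} \right)} = \left(-215484 - -99791\right) + \left(-8 + 0\right) \left(-12 + \left(-8 + 0\right)\right) = \left(-215484 + 99791\right) - 8 \left(-12 - 8\right) = -115693 - -160 = -115693 + 160 = -115533$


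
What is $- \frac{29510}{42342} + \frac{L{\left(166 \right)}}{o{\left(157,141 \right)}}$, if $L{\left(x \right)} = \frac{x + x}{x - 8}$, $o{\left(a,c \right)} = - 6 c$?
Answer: $- \frac{164941676}{235823769} \approx -0.69943$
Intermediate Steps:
$L{\left(x \right)} = \frac{2 x}{-8 + x}$
$- \frac{29510}{42342} + \frac{L{\left(166 \right)}}{o{\left(157,141 \right)}} = - \frac{29510}{42342} + \frac{2 \cdot 166 \frac{1}{-8 + 166}}{\left(-6\right) 141} = \left(-29510\right) \frac{1}{42342} + \frac{2 \cdot 166 \cdot \frac{1}{158}}{-846} = - \frac{14755}{21171} + 2 \cdot 166 \cdot \frac{1}{158} \left(- \frac{1}{846}\right) = - \frac{14755}{21171} + \frac{166}{79} \left(- \frac{1}{846}\right) = - \frac{14755}{21171} - \frac{83}{33417} = - \frac{164941676}{235823769}$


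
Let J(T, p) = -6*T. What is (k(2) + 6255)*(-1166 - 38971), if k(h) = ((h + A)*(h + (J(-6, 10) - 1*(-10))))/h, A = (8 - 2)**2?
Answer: -287661879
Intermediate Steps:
A = 36 (A = 6**2 = 36)
k(h) = (36 + h)*(46 + h)/h (k(h) = ((h + 36)*(h + (-6*(-6) - 1*(-10))))/h = ((36 + h)*(h + (36 + 10)))/h = ((36 + h)*(h + 46))/h = ((36 + h)*(46 + h))/h = (36 + h)*(46 + h)/h)
(k(2) + 6255)*(-1166 - 38971) = ((82 + 2 + 1656/2) + 6255)*(-1166 - 38971) = ((82 + 2 + 1656*(1/2)) + 6255)*(-40137) = ((82 + 2 + 828) + 6255)*(-40137) = (912 + 6255)*(-40137) = 7167*(-40137) = -287661879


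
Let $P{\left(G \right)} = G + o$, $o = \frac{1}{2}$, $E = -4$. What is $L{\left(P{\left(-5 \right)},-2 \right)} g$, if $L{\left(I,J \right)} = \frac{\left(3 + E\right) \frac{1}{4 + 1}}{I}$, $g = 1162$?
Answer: $\frac{2324}{45} \approx 51.644$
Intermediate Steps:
$o = \frac{1}{2} \approx 0.5$
$P{\left(G \right)} = \frac{1}{2} + G$ ($P{\left(G \right)} = G + \frac{1}{2} = \frac{1}{2} + G$)
$L{\left(I,J \right)} = - \frac{1}{5 I}$ ($L{\left(I,J \right)} = \frac{\left(3 - 4\right) \frac{1}{4 + 1}}{I} = \frac{\left(-1\right) \frac{1}{5}}{I} = - \frac{1}{5 I}$)
$L{\left(P{\left(-5 \right)},-2 \right)} g = - \frac{1}{5 \left(\frac{1}{2} - 5\right)} 1162 = - \frac{1}{5 \left(- \frac{9}{2}\right)} 1162 = \left(- \frac{1}{5}\right) \left(- \frac{2}{9}\right) 1162 = \frac{2}{45} \cdot 1162 = \frac{2324}{45}$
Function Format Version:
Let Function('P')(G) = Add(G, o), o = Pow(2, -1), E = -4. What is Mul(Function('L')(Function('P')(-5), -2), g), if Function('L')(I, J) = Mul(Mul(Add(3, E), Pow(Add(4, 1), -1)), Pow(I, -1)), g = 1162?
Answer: Rational(2324, 45) ≈ 51.644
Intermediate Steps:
o = Rational(1, 2) ≈ 0.50000
Function('P')(G) = Add(Rational(1, 2), G) (Function('P')(G) = Add(G, Rational(1, 2)) = Add(Rational(1, 2), G))
Function('L')(I, J) = Mul(Rational(-1, 5), Pow(I, -1)) (Function('L')(I, J) = Mul(Mul(Add(3, -4), Pow(Add(4, 1), -1)), Pow(I, -1)) = Mul(Mul(-1, Pow(5, -1)), Pow(I, -1)) = Mul(Mul(-1, Rational(1, 5)), Pow(I, -1)) = Mul(Rational(-1, 5), Pow(I, -1)))
Mul(Function('L')(Function('P')(-5), -2), g) = Mul(Mul(Rational(-1, 5), Pow(Add(Rational(1, 2), -5), -1)), 1162) = Mul(Mul(Rational(-1, 5), Pow(Rational(-9, 2), -1)), 1162) = Mul(Mul(Rational(-1, 5), Rational(-2, 9)), 1162) = Mul(Rational(2, 45), 1162) = Rational(2324, 45)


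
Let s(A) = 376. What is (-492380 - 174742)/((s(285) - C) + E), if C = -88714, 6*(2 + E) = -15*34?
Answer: -667122/89003 ≈ -7.4955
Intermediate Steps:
E = -87 (E = -2 + (-15*34)/6 = -2 + (1/6)*(-510) = -2 - 85 = -87)
(-492380 - 174742)/((s(285) - C) + E) = (-492380 - 174742)/((376 - 1*(-88714)) - 87) = -667122/((376 + 88714) - 87) = -667122/(89090 - 87) = -667122/89003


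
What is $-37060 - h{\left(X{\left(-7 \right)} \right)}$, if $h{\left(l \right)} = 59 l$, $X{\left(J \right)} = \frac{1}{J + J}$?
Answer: $- \frac{518781}{14} \approx -37056.0$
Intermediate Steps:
$X{\left(J \right)} = \frac{1}{2 J}$
$-37060 - h{\left(X{\left(-7 \right)} \right)} = -37060 - 59 \frac{1}{2 \left(-7\right)} = -37060 - 59 \cdot \frac{1}{2} \left(- \frac{1}{7}\right) = -37060 - 59 \left(- \frac{1}{14}\right) = -37060 - - \frac{59}{14} = -37060 + \frac{59}{14} = - \frac{518781}{14}$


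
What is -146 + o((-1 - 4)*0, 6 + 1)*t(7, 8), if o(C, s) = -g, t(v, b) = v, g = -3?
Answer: -125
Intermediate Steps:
o(C, s) = 3 (o(C, s) = -1*(-3) = 3)
-146 + o((-1 - 4)*0, 6 + 1)*t(7, 8) = -146 + 3*7 = -146 + 21 = -125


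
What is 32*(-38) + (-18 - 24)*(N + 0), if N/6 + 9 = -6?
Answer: 2564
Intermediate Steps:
N = -90 (N = -54 + 6*(-6) = -54 - 36 = -90)
32*(-38) + (-18 - 24)*(N + 0) = 32*(-38) + (-18 - 24)*(-90 + 0) = -1216 - 42*(-90) = -1216 + 3780 = 2564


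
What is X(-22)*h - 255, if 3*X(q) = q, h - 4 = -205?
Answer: 1219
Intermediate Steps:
h = -201 (h = 4 - 205 = -201)
X(q) = q/3
X(-22)*h - 255 = ((1/3)*(-22))*(-201) - 255 = -22/3*(-201) - 255 = 1474 - 255 = 1219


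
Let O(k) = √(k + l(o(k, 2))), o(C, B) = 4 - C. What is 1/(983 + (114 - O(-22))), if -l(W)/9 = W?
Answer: 1097/1203665 + 16*I/1203665 ≈ 0.00091138 + 1.3293e-5*I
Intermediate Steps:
l(W) = -9*W
O(k) = √(-36 + 10*k) (O(k) = √(k - 9*(4 - k)) = √(k + (-36 + 9*k)) = √(-36 + 10*k))
1/(983 + (114 - O(-22))) = 1/(983 + (114 - √(-36 + 10*(-22)))) = 1/(983 + (114 - √(-36 - 220))) = 1/(983 + (114 - √(-256))) = 1/(983 + (114 - 16*I)) = 1/(1097 - 16*I) = (1097 + 16*I)/1203665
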